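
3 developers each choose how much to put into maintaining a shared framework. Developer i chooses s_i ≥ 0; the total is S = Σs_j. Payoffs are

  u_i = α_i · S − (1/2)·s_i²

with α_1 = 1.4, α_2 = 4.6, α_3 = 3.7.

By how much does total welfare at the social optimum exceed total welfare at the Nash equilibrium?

Developer i's FOC: ∂u_i/∂s_i = α_i − s_i = 0, so s_i* = α_i.
NE contributions = (1.4, 4.6, 3.7); S = 9.7.
W^NE = (Σα)·S − ½Σα_i² = 9.7² − ½·36.81 = 75.685.
Planner sets s_i = Σα_j = 9.7 for every i, so S^SO = 3·9.7 = 29.1.
W^SO = (Σα)·S^SO − ½·3·(Σα)² = (3/2)·9.7² = 141.135.
Deadweight loss = W^SO − W^NE = 65.45.

65.45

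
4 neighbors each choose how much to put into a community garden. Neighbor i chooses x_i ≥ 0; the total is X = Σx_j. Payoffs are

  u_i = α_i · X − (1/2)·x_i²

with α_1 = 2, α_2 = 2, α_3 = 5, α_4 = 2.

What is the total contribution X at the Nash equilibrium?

11

Neighbor i's FOC: ∂u_i/∂x_i = α_i − x_i = 0, so x_i* = α_i.
NE contributions = (2, 2, 5, 2); X = 11.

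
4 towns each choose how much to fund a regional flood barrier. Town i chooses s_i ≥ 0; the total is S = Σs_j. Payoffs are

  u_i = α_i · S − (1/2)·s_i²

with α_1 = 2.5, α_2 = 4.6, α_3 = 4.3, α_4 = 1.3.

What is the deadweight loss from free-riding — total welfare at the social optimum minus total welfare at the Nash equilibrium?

185.085

Town i's FOC: ∂u_i/∂s_i = α_i − s_i = 0, so s_i* = α_i.
NE contributions = (2.5, 4.6, 4.3, 1.3); S = 12.7.
W^NE = (Σα)·S − ½Σα_i² = 12.7² − ½·47.59 = 137.495.
Planner sets s_i = Σα_j = 12.7 for every i, so S^SO = 4·12.7 = 50.8.
W^SO = (Σα)·S^SO − ½·4·(Σα)² = (4/2)·12.7² = 322.58.
Deadweight loss = W^SO − W^NE = 185.085.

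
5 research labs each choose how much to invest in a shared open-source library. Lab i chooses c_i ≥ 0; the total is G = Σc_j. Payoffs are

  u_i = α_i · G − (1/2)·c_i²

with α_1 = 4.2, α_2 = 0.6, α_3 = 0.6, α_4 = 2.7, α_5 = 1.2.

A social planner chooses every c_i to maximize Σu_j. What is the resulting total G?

Planner FOC: ∂(Σu_j)/∂c_i = (Σα_j) − c_i = 0, so c_i^SO = Σα_j = 9.3 for every i; G^SO = 46.5.

46.5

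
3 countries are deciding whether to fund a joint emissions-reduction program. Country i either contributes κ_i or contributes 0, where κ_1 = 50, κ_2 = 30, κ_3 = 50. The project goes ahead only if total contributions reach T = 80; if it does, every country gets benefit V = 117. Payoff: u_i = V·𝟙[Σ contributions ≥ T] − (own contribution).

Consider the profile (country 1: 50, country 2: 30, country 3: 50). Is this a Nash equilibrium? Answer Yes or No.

No

Total = 130 ≥ 80: provided.
Country 1 (pledges 50, payoff 67): dropping to 0 → total 80, payoff 117. Profitable deviation.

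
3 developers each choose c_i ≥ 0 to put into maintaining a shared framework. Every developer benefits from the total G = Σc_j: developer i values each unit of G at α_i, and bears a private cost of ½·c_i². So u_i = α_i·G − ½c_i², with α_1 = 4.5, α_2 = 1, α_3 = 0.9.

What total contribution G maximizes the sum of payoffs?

Planner FOC: ∂(Σu_j)/∂c_i = (Σα_j) − c_i = 0, so c_i^SO = Σα_j = 6.4 for every i; G^SO = 19.2.

19.2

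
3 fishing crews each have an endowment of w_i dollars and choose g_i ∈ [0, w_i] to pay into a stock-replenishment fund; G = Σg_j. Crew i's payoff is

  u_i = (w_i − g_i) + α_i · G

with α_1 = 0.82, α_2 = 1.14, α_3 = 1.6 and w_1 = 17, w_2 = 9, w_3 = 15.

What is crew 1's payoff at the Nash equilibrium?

∂u_i/∂g_i = α_i − 1, so crew i contributes w_i if α_i > 1, else 0.
α_i > 1 for i ∈ {2, 3}; NE contributions (0, 9, 15), G = 24.
u_1 = (17 − 0) + 0.82·24 = 36.68.

36.68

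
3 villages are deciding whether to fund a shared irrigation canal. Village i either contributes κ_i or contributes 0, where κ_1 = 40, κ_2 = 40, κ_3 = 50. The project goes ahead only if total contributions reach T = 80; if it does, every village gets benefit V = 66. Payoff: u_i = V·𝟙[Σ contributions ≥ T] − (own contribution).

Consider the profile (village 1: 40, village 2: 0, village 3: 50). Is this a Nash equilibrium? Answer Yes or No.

Yes

Total = 90 ≥ 80: provided.
Village 1 (pledges 40, payoff 26): dropping to 0 → total 50, payoff 0. No gain.
Village 2 (pledges 0, payoff 66): pledging 40 → total 130, payoff 26. No gain.
Village 3 (pledges 50, payoff 16): dropping to 0 → total 40, payoff 0. No gain.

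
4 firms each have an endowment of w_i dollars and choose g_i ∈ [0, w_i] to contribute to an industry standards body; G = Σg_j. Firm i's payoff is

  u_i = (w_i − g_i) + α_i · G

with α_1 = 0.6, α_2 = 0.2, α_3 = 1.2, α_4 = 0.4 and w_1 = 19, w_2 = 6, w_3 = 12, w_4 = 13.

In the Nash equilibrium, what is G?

12

∂u_i/∂g_i = α_i − 1, so firm i contributes w_i if α_i > 1, else 0.
α_i > 1 for i ∈ {3}; NE contributions (0, 0, 12, 0), G = 12.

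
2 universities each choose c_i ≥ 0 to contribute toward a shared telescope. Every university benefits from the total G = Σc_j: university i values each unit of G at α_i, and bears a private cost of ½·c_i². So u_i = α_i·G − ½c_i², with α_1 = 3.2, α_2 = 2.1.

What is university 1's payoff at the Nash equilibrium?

University i's FOC: ∂u_i/∂c_i = α_i − c_i = 0, so c_i* = α_i.
NE contributions = (3.2, 2.1); G = 5.3.
u_1 = α_1·G − ½·(c_1)² = 3.2·5.3 − ½·3.2² = 11.84.

11.84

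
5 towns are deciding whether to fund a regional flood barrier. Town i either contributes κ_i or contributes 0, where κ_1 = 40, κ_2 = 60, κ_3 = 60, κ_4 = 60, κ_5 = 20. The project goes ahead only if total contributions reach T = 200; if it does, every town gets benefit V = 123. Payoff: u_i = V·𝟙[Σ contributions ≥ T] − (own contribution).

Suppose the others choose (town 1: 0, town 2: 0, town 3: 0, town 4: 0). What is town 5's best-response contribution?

0

Others' total = 0. Even contributing 20 gives 20 < 200: no benefit either way.
Best response: 0.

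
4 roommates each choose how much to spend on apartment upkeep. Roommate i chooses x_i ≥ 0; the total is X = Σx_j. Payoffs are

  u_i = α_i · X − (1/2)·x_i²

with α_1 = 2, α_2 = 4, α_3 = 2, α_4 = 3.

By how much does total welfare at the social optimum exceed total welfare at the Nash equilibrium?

Roommate i's FOC: ∂u_i/∂x_i = α_i − x_i = 0, so x_i* = α_i.
NE contributions = (2, 4, 2, 3); X = 11.
W^NE = (Σα)·X − ½Σα_i² = 11² − ½·33 = 104.5.
Planner sets x_i = Σα_j = 11 for every i, so X^SO = 4·11 = 44.
W^SO = (Σα)·X^SO − ½·4·(Σα)² = (4/2)·11² = 242.
Deadweight loss = W^SO − W^NE = 137.5.

137.5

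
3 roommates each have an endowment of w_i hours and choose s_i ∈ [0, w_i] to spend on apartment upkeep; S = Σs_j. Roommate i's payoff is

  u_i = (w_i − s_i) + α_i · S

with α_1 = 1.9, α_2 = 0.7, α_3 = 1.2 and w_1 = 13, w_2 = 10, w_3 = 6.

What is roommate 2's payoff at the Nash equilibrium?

23.3

∂u_i/∂s_i = α_i − 1, so roommate i contributes w_i if α_i > 1, else 0.
α_i > 1 for i ∈ {1, 3}; NE contributions (13, 0, 6), S = 19.
u_2 = (10 − 0) + 0.7·19 = 23.3.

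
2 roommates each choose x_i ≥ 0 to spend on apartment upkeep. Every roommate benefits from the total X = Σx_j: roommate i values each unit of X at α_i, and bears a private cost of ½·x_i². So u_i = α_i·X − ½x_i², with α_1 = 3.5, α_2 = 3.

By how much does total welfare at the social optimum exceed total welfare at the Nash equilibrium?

10.625

Roommate i's FOC: ∂u_i/∂x_i = α_i − x_i = 0, so x_i* = α_i.
NE contributions = (3.5, 3); X = 6.5.
W^NE = (Σα)·X − ½Σα_i² = 6.5² − ½·21.25 = 31.625.
Planner sets x_i = Σα_j = 6.5 for every i, so X^SO = 2·6.5 = 13.
W^SO = (Σα)·X^SO − ½·2·(Σα)² = (2/2)·6.5² = 42.25.
Deadweight loss = W^SO − W^NE = 10.625.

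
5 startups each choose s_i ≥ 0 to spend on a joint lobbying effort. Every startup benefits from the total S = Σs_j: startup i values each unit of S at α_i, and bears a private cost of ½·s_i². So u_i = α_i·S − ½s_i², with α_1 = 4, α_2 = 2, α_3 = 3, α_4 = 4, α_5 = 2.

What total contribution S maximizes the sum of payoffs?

75

Planner FOC: ∂(Σu_j)/∂s_i = (Σα_j) − s_i = 0, so s_i^SO = Σα_j = 15 for every i; S^SO = 75.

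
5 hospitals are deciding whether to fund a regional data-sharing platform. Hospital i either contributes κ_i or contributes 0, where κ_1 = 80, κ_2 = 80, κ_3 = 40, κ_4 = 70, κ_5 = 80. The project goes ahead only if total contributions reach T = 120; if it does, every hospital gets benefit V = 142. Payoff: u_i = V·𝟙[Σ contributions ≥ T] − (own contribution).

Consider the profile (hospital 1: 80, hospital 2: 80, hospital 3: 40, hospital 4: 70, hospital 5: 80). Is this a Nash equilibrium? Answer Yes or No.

Total = 350 ≥ 120: provided.
Hospital 1 (pledges 80, payoff 62): dropping to 0 → total 270, payoff 142. Profitable deviation.

No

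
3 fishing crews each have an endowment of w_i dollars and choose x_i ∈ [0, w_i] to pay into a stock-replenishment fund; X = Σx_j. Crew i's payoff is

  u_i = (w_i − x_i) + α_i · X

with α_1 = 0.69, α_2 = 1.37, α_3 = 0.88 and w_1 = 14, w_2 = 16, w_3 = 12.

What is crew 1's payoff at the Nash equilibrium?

∂u_i/∂x_i = α_i − 1, so crew i contributes w_i if α_i > 1, else 0.
α_i > 1 for i ∈ {2}; NE contributions (0, 16, 0), X = 16.
u_1 = (14 − 0) + 0.69·16 = 25.04.

25.04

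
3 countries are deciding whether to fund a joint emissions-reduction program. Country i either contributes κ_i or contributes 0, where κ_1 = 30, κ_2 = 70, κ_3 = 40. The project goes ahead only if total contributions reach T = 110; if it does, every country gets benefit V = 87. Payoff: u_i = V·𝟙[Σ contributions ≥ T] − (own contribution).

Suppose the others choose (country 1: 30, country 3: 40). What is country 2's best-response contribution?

70

Others' total = 70. Contributing 70 brings total to 140 ≥ 110: gain V − κ_2 = 17.
Best response: 70.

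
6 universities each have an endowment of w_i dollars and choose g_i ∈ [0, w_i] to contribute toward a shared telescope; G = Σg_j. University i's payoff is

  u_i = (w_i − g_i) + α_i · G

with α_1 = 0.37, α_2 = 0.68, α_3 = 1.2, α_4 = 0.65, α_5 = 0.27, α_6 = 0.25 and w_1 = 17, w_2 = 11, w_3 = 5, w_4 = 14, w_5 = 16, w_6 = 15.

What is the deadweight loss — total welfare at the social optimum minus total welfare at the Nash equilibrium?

176.66

∂u_i/∂g_i = α_i − 1, so university i contributes w_i if α_i > 1, else 0.
α_i > 1 for i ∈ {3}; NE contributions (0, 0, 5, 0, 0, 0), G = 5.
W^NE = Σw_i − G^NE + (Σα_i)·G^NE = 78 + 2.42·5 = 90.1.
Planner: ∂(Σu_j)/∂g_i = Σα_j − 1 = 2.42 > 0, so everyone contributes w_i; G^SO = 78, W^SO = 78 + 2.42·78 = 266.76.
Deadweight loss = 176.66.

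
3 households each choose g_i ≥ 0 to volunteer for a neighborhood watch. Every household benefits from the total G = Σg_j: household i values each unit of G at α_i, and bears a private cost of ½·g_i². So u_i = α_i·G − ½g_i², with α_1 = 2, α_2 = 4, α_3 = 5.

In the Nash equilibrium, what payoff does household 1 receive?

20

Household i's FOC: ∂u_i/∂g_i = α_i − g_i = 0, so g_i* = α_i.
NE contributions = (2, 4, 5); G = 11.
u_1 = α_1·G − ½·(g_1)² = 2·11 − ½·2² = 20.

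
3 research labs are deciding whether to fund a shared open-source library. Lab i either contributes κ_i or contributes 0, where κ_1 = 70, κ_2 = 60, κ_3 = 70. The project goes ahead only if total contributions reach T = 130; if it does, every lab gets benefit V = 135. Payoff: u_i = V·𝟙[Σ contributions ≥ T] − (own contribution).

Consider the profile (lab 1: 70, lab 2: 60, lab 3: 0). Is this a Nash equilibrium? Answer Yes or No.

Total = 130 ≥ 130: provided.
Lab 1 (pledges 70, payoff 65): dropping to 0 → total 60, payoff 0. No gain.
Lab 2 (pledges 60, payoff 75): dropping to 0 → total 70, payoff 0. No gain.
Lab 3 (pledges 0, payoff 135): pledging 70 → total 200, payoff 65. No gain.

Yes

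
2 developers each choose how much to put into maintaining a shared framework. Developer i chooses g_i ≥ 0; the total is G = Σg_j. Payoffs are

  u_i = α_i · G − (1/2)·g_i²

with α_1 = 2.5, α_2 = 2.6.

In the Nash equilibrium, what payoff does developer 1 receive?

9.625

Developer i's FOC: ∂u_i/∂g_i = α_i − g_i = 0, so g_i* = α_i.
NE contributions = (2.5, 2.6); G = 5.1.
u_1 = α_1·G − ½·(g_1)² = 2.5·5.1 − ½·2.5² = 9.625.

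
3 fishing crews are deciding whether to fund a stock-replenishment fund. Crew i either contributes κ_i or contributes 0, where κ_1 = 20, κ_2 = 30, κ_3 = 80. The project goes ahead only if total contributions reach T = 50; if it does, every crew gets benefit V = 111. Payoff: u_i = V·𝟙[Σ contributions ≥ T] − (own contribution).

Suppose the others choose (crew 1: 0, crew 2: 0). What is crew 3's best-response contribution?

80

Others' total = 0. Contributing 80 brings total to 80 ≥ 50: gain V − κ_3 = 31.
Best response: 80.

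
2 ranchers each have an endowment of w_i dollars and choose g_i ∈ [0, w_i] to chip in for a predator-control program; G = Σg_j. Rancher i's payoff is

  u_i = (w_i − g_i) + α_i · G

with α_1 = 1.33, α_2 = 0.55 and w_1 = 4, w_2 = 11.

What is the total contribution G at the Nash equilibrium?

∂u_i/∂g_i = α_i − 1, so rancher i contributes w_i if α_i > 1, else 0.
α_i > 1 for i ∈ {1}; NE contributions (4, 0), G = 4.

4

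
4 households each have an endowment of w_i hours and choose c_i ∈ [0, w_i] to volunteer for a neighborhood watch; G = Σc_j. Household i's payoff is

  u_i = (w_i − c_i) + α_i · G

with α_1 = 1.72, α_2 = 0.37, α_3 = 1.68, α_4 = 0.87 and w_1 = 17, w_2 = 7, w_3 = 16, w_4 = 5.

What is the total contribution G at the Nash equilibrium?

33

∂u_i/∂c_i = α_i − 1, so household i contributes w_i if α_i > 1, else 0.
α_i > 1 for i ∈ {1, 3}; NE contributions (17, 0, 16, 0), G = 33.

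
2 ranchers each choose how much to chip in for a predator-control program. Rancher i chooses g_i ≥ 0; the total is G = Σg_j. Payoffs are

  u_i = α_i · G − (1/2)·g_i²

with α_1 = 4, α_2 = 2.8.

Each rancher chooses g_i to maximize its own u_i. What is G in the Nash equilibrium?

Rancher i's FOC: ∂u_i/∂g_i = α_i − g_i = 0, so g_i* = α_i.
NE contributions = (4, 2.8); G = 6.8.

6.8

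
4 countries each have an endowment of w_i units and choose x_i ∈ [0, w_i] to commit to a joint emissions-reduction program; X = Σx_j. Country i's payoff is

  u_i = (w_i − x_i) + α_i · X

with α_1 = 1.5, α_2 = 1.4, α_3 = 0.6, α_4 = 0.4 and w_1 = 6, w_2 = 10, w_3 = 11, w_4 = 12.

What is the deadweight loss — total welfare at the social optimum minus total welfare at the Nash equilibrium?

∂u_i/∂x_i = α_i − 1, so country i contributes w_i if α_i > 1, else 0.
α_i > 1 for i ∈ {1, 2}; NE contributions (6, 10, 0, 0), X = 16.
W^NE = Σw_i − X^NE + (Σα_i)·X^NE = 39 + 2.9·16 = 85.4.
Planner: ∂(Σu_j)/∂x_i = Σα_j − 1 = 2.9 > 0, so everyone contributes w_i; X^SO = 39, W^SO = 39 + 2.9·39 = 152.1.
Deadweight loss = 66.7.

66.7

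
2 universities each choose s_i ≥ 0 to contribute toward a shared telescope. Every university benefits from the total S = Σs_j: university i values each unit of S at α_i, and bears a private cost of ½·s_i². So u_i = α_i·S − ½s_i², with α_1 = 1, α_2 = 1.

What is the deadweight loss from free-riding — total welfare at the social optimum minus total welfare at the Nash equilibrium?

University i's FOC: ∂u_i/∂s_i = α_i − s_i = 0, so s_i* = α_i.
NE contributions = (1, 1); S = 2.
W^NE = (Σα)·S − ½Σα_i² = 2² − ½·2 = 3.
Planner sets s_i = Σα_j = 2 for every i, so S^SO = 2·2 = 4.
W^SO = (Σα)·S^SO − ½·2·(Σα)² = (2/2)·2² = 4.
Deadweight loss = W^SO − W^NE = 1.

1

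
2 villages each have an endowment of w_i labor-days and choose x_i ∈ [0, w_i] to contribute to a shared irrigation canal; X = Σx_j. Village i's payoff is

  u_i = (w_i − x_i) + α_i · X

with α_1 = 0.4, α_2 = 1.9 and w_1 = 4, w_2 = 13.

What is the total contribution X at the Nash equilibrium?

∂u_i/∂x_i = α_i − 1, so village i contributes w_i if α_i > 1, else 0.
α_i > 1 for i ∈ {2}; NE contributions (0, 13), X = 13.

13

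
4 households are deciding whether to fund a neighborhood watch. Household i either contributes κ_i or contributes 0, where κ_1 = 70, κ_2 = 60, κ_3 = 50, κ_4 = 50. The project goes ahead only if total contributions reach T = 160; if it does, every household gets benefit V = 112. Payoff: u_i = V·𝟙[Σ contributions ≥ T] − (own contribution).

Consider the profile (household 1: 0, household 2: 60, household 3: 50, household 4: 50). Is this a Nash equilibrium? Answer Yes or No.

Yes

Total = 160 ≥ 160: provided.
Household 1 (pledges 0, payoff 112): pledging 70 → total 230, payoff 42. No gain.
Household 2 (pledges 60, payoff 52): dropping to 0 → total 100, payoff 0. No gain.
Household 3 (pledges 50, payoff 62): dropping to 0 → total 110, payoff 0. No gain.
Household 4 (pledges 50, payoff 62): dropping to 0 → total 110, payoff 0. No gain.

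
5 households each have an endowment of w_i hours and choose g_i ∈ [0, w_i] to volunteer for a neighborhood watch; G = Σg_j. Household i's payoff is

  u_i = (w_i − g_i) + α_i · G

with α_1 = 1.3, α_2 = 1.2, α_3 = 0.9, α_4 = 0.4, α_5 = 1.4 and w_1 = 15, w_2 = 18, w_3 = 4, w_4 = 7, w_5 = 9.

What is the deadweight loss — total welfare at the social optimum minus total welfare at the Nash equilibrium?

46.2

∂u_i/∂g_i = α_i − 1, so household i contributes w_i if α_i > 1, else 0.
α_i > 1 for i ∈ {1, 2, 5}; NE contributions (15, 18, 0, 0, 9), G = 42.
W^NE = Σw_i − G^NE + (Σα_i)·G^NE = 53 + 4.2·42 = 229.4.
Planner: ∂(Σu_j)/∂g_i = Σα_j − 1 = 4.2 > 0, so everyone contributes w_i; G^SO = 53, W^SO = 53 + 4.2·53 = 275.6.
Deadweight loss = 46.2.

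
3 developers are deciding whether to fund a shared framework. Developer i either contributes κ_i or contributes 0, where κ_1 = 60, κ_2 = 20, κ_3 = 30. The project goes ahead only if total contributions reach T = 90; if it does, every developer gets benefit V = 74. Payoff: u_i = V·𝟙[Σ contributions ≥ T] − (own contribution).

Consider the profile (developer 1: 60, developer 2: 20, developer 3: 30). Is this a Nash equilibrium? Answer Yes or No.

No

Total = 110 ≥ 90: provided.
Developer 1 (pledges 60, payoff 14): dropping to 0 → total 50, payoff 0. No gain.
Developer 2 (pledges 20, payoff 54): dropping to 0 → total 90, payoff 74. Profitable deviation.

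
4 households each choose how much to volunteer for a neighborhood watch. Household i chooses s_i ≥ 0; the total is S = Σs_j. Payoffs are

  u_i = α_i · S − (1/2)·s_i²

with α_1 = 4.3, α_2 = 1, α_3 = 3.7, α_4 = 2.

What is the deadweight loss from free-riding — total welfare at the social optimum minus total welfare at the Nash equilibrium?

139.59

Household i's FOC: ∂u_i/∂s_i = α_i − s_i = 0, so s_i* = α_i.
NE contributions = (4.3, 1, 3.7, 2); S = 11.
W^NE = (Σα)·S − ½Σα_i² = 11² − ½·37.18 = 102.41.
Planner sets s_i = Σα_j = 11 for every i, so S^SO = 4·11 = 44.
W^SO = (Σα)·S^SO − ½·4·(Σα)² = (4/2)·11² = 242.
Deadweight loss = W^SO − W^NE = 139.59.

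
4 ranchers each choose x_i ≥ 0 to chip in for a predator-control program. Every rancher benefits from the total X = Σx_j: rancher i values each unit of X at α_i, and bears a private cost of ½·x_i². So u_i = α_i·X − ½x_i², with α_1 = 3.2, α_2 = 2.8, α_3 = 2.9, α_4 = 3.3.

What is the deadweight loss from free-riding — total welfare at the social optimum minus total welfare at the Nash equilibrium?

Rancher i's FOC: ∂u_i/∂x_i = α_i − x_i = 0, so x_i* = α_i.
NE contributions = (3.2, 2.8, 2.9, 3.3); X = 12.2.
W^NE = (Σα)·X − ½Σα_i² = 12.2² − ½·37.38 = 130.15.
Planner sets x_i = Σα_j = 12.2 for every i, so X^SO = 4·12.2 = 48.8.
W^SO = (Σα)·X^SO − ½·4·(Σα)² = (4/2)·12.2² = 297.68.
Deadweight loss = W^SO − W^NE = 167.53.

167.53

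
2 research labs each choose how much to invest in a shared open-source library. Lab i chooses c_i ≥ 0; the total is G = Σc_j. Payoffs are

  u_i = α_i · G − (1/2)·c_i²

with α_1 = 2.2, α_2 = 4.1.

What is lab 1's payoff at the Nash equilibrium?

11.44

Lab i's FOC: ∂u_i/∂c_i = α_i − c_i = 0, so c_i* = α_i.
NE contributions = (2.2, 4.1); G = 6.3.
u_1 = α_1·G − ½·(c_1)² = 2.2·6.3 − ½·2.2² = 11.44.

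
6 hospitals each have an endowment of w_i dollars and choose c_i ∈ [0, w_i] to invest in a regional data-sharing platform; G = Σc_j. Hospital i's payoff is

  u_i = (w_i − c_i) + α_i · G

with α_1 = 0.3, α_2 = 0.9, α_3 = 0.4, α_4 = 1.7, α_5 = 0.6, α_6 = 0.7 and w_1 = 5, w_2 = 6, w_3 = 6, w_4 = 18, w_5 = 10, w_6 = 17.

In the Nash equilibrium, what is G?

∂u_i/∂c_i = α_i − 1, so hospital i contributes w_i if α_i > 1, else 0.
α_i > 1 for i ∈ {4}; NE contributions (0, 0, 0, 18, 0, 0), G = 18.

18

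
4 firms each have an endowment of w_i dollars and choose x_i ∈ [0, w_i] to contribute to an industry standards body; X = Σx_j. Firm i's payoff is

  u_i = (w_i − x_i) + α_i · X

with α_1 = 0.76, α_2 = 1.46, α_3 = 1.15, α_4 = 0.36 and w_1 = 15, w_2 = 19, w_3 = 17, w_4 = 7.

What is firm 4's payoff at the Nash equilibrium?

∂u_i/∂x_i = α_i − 1, so firm i contributes w_i if α_i > 1, else 0.
α_i > 1 for i ∈ {2, 3}; NE contributions (0, 19, 17, 0), X = 36.
u_4 = (7 − 0) + 0.36·36 = 19.96.

19.96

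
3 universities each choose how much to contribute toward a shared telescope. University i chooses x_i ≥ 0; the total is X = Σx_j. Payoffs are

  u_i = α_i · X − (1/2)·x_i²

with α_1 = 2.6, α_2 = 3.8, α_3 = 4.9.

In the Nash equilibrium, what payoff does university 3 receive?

University i's FOC: ∂u_i/∂x_i = α_i − x_i = 0, so x_i* = α_i.
NE contributions = (2.6, 3.8, 4.9); X = 11.3.
u_3 = α_3·X − ½·(x_3)² = 4.9·11.3 − ½·4.9² = 43.365.

43.365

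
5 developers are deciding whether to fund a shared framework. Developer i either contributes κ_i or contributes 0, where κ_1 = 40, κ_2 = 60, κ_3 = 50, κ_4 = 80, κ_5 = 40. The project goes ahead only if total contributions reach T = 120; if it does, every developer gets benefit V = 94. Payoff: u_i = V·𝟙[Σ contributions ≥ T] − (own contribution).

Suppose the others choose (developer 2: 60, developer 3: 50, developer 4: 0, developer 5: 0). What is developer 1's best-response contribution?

Others' total = 110. Contributing 40 brings total to 150 ≥ 120: gain V − κ_1 = 54.
Best response: 40.

40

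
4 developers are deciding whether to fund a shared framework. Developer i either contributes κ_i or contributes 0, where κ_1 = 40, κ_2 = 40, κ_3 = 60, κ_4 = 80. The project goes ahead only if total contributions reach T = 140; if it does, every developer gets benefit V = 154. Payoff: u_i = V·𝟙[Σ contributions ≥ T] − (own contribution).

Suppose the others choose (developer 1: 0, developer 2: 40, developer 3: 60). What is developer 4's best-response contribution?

Others' total = 100. Contributing 80 brings total to 180 ≥ 140: gain V − κ_4 = 74.
Best response: 80.

80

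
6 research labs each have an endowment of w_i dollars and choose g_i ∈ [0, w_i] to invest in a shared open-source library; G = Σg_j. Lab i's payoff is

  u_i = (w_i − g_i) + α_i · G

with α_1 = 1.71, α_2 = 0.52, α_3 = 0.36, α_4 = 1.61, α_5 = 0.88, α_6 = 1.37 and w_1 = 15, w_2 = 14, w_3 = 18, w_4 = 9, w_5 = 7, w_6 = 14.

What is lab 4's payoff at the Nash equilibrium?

∂u_i/∂g_i = α_i − 1, so lab i contributes w_i if α_i > 1, else 0.
α_i > 1 for i ∈ {1, 4, 6}; NE contributions (15, 0, 0, 9, 0, 14), G = 38.
u_4 = (9 − 9) + 1.61·38 = 61.18.

61.18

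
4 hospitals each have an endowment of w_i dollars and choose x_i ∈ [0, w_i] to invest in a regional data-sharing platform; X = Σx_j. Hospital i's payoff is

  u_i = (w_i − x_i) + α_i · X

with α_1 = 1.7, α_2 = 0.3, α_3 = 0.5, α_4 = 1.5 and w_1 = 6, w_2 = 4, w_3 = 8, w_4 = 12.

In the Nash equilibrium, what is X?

∂u_i/∂x_i = α_i − 1, so hospital i contributes w_i if α_i > 1, else 0.
α_i > 1 for i ∈ {1, 4}; NE contributions (6, 0, 0, 12), X = 18.

18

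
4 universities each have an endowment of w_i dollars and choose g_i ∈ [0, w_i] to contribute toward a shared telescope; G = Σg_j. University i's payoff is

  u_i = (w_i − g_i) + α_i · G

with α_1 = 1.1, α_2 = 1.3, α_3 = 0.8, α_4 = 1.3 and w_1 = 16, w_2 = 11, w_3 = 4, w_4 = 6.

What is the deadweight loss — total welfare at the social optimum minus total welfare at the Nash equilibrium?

14

∂u_i/∂g_i = α_i − 1, so university i contributes w_i if α_i > 1, else 0.
α_i > 1 for i ∈ {1, 2, 4}; NE contributions (16, 11, 0, 6), G = 33.
W^NE = Σw_i − G^NE + (Σα_i)·G^NE = 37 + 3.5·33 = 152.5.
Planner: ∂(Σu_j)/∂g_i = Σα_j − 1 = 3.5 > 0, so everyone contributes w_i; G^SO = 37, W^SO = 37 + 3.5·37 = 166.5.
Deadweight loss = 14.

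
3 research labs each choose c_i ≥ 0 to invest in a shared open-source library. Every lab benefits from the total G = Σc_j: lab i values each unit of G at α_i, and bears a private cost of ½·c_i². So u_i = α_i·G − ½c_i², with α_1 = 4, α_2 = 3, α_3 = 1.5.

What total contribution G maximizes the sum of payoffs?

Planner FOC: ∂(Σu_j)/∂c_i = (Σα_j) − c_i = 0, so c_i^SO = Σα_j = 8.5 for every i; G^SO = 25.5.

25.5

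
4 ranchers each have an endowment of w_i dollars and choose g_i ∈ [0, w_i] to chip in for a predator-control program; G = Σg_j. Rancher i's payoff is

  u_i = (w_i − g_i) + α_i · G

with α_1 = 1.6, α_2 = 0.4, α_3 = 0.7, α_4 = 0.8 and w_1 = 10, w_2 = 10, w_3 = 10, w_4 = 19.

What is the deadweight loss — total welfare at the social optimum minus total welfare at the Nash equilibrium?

∂u_i/∂g_i = α_i − 1, so rancher i contributes w_i if α_i > 1, else 0.
α_i > 1 for i ∈ {1}; NE contributions (10, 0, 0, 0), G = 10.
W^NE = Σw_i − G^NE + (Σα_i)·G^NE = 49 + 2.5·10 = 74.
Planner: ∂(Σu_j)/∂g_i = Σα_j − 1 = 2.5 > 0, so everyone contributes w_i; G^SO = 49, W^SO = 49 + 2.5·49 = 171.5.
Deadweight loss = 97.5.

97.5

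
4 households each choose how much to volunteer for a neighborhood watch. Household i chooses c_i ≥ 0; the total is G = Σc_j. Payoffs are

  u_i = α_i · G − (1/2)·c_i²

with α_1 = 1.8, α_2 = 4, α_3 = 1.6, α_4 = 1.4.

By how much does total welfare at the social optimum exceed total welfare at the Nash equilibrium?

89.32

Household i's FOC: ∂u_i/∂c_i = α_i − c_i = 0, so c_i* = α_i.
NE contributions = (1.8, 4, 1.6, 1.4); G = 8.8.
W^NE = (Σα)·G − ½Σα_i² = 8.8² − ½·23.76 = 65.56.
Planner sets c_i = Σα_j = 8.8 for every i, so G^SO = 4·8.8 = 35.2.
W^SO = (Σα)·G^SO − ½·4·(Σα)² = (4/2)·8.8² = 154.88.
Deadweight loss = W^SO − W^NE = 89.32.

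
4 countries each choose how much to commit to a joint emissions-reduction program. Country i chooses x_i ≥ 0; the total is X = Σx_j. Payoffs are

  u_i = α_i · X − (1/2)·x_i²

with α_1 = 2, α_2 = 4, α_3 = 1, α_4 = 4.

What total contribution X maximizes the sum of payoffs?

Planner FOC: ∂(Σu_j)/∂x_i = (Σα_j) − x_i = 0, so x_i^SO = Σα_j = 11 for every i; X^SO = 44.

44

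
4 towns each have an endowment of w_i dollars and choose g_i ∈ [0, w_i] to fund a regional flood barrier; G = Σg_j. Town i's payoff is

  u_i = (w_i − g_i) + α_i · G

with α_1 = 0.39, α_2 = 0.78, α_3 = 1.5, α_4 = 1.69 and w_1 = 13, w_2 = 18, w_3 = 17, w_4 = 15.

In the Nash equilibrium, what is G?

∂u_i/∂g_i = α_i − 1, so town i contributes w_i if α_i > 1, else 0.
α_i > 1 for i ∈ {3, 4}; NE contributions (0, 0, 17, 15), G = 32.

32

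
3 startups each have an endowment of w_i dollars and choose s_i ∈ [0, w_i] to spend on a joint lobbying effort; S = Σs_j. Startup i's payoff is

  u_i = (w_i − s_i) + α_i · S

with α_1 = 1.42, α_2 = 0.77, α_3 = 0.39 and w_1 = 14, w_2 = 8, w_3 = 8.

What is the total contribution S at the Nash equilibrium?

∂u_i/∂s_i = α_i − 1, so startup i contributes w_i if α_i > 1, else 0.
α_i > 1 for i ∈ {1}; NE contributions (14, 0, 0), S = 14.

14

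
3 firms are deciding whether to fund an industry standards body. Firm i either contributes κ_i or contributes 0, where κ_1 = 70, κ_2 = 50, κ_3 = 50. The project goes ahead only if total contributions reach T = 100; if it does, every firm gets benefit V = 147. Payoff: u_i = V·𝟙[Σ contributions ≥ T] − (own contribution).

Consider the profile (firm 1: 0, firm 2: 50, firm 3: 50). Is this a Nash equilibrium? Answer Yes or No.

Yes

Total = 100 ≥ 100: provided.
Firm 1 (pledges 0, payoff 147): pledging 70 → total 170, payoff 77. No gain.
Firm 2 (pledges 50, payoff 97): dropping to 0 → total 50, payoff 0. No gain.
Firm 3 (pledges 50, payoff 97): dropping to 0 → total 50, payoff 0. No gain.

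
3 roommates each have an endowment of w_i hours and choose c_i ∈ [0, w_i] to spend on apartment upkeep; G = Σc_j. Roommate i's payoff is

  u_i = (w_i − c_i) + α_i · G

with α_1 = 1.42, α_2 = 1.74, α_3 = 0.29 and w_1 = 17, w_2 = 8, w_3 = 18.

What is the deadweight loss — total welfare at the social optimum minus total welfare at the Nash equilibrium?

44.1

∂u_i/∂c_i = α_i − 1, so roommate i contributes w_i if α_i > 1, else 0.
α_i > 1 for i ∈ {1, 2}; NE contributions (17, 8, 0), G = 25.
W^NE = Σw_i − G^NE + (Σα_i)·G^NE = 43 + 2.45·25 = 104.25.
Planner: ∂(Σu_j)/∂c_i = Σα_j − 1 = 2.45 > 0, so everyone contributes w_i; G^SO = 43, W^SO = 43 + 2.45·43 = 148.35.
Deadweight loss = 44.1.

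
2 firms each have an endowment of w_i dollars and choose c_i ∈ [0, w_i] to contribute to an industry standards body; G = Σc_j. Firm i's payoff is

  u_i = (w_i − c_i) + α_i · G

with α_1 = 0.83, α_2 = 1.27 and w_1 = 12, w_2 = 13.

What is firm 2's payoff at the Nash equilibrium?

∂u_i/∂c_i = α_i − 1, so firm i contributes w_i if α_i > 1, else 0.
α_i > 1 for i ∈ {2}; NE contributions (0, 13), G = 13.
u_2 = (13 − 13) + 1.27·13 = 16.51.

16.51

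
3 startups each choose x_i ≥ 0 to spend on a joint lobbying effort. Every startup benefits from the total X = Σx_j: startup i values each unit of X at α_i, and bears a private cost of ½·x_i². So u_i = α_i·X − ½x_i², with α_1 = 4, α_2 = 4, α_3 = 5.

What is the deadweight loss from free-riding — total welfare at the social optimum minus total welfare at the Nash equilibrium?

Startup i's FOC: ∂u_i/∂x_i = α_i − x_i = 0, so x_i* = α_i.
NE contributions = (4, 4, 5); X = 13.
W^NE = (Σα)·X − ½Σα_i² = 13² − ½·57 = 140.5.
Planner sets x_i = Σα_j = 13 for every i, so X^SO = 3·13 = 39.
W^SO = (Σα)·X^SO − ½·3·(Σα)² = (3/2)·13² = 253.5.
Deadweight loss = W^SO − W^NE = 113.

113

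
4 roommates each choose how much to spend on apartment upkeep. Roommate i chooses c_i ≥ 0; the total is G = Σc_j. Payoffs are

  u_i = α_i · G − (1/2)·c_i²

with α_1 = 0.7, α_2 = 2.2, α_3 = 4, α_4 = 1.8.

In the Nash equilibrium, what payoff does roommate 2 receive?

Roommate i's FOC: ∂u_i/∂c_i = α_i − c_i = 0, so c_i* = α_i.
NE contributions = (0.7, 2.2, 4, 1.8); G = 8.7.
u_2 = α_2·G − ½·(c_2)² = 2.2·8.7 − ½·2.2² = 16.72.

16.72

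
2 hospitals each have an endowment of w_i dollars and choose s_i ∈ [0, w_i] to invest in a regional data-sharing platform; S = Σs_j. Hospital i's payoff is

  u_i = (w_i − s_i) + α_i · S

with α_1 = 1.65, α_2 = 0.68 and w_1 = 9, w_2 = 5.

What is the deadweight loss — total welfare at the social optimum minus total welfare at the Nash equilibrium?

∂u_i/∂s_i = α_i − 1, so hospital i contributes w_i if α_i > 1, else 0.
α_i > 1 for i ∈ {1}; NE contributions (9, 0), S = 9.
W^NE = Σw_i − S^NE + (Σα_i)·S^NE = 14 + 1.33·9 = 25.97.
Planner: ∂(Σu_j)/∂s_i = Σα_j − 1 = 1.33 > 0, so everyone contributes w_i; S^SO = 14, W^SO = 14 + 1.33·14 = 32.62.
Deadweight loss = 6.65.

6.65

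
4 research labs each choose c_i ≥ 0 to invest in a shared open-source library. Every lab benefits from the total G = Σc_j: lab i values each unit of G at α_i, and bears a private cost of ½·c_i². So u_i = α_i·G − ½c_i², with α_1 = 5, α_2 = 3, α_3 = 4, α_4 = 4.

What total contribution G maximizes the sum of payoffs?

64

Planner FOC: ∂(Σu_j)/∂c_i = (Σα_j) − c_i = 0, so c_i^SO = Σα_j = 16 for every i; G^SO = 64.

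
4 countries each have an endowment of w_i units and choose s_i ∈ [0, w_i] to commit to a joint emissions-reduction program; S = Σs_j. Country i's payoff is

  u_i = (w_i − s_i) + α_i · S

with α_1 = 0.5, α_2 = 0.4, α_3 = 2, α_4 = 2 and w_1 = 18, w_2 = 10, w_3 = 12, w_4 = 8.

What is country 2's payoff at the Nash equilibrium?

18

∂u_i/∂s_i = α_i − 1, so country i contributes w_i if α_i > 1, else 0.
α_i > 1 for i ∈ {3, 4}; NE contributions (0, 0, 12, 8), S = 20.
u_2 = (10 − 0) + 0.4·20 = 18.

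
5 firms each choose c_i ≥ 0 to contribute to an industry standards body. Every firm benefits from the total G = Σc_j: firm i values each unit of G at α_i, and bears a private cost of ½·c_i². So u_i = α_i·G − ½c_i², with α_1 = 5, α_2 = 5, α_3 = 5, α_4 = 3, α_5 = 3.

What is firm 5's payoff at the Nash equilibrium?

58.5

Firm i's FOC: ∂u_i/∂c_i = α_i − c_i = 0, so c_i* = α_i.
NE contributions = (5, 5, 5, 3, 3); G = 21.
u_5 = α_5·G − ½·(c_5)² = 3·21 − ½·3² = 58.5.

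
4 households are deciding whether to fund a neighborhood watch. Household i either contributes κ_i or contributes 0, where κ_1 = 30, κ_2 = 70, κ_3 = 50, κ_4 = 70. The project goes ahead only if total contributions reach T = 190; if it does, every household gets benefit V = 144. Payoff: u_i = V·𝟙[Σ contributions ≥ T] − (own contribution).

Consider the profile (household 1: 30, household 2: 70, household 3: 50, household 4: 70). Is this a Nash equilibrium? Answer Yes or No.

No

Total = 220 ≥ 190: provided.
Household 1 (pledges 30, payoff 114): dropping to 0 → total 190, payoff 144. Profitable deviation.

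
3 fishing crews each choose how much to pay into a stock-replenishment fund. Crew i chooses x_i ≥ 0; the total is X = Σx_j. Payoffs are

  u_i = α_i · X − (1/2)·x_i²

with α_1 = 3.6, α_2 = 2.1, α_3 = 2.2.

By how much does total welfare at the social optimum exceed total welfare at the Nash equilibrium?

Crew i's FOC: ∂u_i/∂x_i = α_i − x_i = 0, so x_i* = α_i.
NE contributions = (3.6, 2.1, 2.2); X = 7.9.
W^NE = (Σα)·X − ½Σα_i² = 7.9² − ½·22.21 = 51.305.
Planner sets x_i = Σα_j = 7.9 for every i, so X^SO = 3·7.9 = 23.7.
W^SO = (Σα)·X^SO − ½·3·(Σα)² = (3/2)·7.9² = 93.615.
Deadweight loss = W^SO − W^NE = 42.31.

42.31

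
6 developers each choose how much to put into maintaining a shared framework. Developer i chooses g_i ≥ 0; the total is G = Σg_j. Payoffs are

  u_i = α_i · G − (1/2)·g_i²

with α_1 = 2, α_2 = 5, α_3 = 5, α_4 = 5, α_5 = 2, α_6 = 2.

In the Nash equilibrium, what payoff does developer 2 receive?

Developer i's FOC: ∂u_i/∂g_i = α_i − g_i = 0, so g_i* = α_i.
NE contributions = (2, 5, 5, 5, 2, 2); G = 21.
u_2 = α_2·G − ½·(g_2)² = 5·21 − ½·5² = 92.5.

92.5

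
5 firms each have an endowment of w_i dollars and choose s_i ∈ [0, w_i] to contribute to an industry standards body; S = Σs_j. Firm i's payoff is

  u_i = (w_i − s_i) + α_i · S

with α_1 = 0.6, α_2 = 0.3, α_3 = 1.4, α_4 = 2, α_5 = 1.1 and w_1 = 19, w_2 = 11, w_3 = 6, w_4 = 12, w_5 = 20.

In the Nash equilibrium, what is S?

38

∂u_i/∂s_i = α_i − 1, so firm i contributes w_i if α_i > 1, else 0.
α_i > 1 for i ∈ {3, 4, 5}; NE contributions (0, 0, 6, 12, 20), S = 38.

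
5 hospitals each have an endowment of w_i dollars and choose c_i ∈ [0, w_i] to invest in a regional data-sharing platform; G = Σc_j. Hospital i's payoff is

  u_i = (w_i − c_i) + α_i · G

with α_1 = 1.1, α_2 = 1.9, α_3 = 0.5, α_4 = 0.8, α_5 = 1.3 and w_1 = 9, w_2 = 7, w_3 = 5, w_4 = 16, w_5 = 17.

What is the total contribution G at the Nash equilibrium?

33

∂u_i/∂c_i = α_i − 1, so hospital i contributes w_i if α_i > 1, else 0.
α_i > 1 for i ∈ {1, 2, 5}; NE contributions (9, 7, 0, 0, 17), G = 33.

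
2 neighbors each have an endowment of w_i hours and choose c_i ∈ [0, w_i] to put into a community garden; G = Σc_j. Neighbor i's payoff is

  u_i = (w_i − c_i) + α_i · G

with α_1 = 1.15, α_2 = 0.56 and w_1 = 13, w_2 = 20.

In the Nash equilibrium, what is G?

13

∂u_i/∂c_i = α_i − 1, so neighbor i contributes w_i if α_i > 1, else 0.
α_i > 1 for i ∈ {1}; NE contributions (13, 0), G = 13.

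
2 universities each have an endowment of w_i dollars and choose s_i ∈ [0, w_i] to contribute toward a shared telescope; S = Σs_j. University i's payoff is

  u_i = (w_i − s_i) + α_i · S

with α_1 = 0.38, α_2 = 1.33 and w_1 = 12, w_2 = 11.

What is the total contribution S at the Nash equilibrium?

11

∂u_i/∂s_i = α_i − 1, so university i contributes w_i if α_i > 1, else 0.
α_i > 1 for i ∈ {2}; NE contributions (0, 11), S = 11.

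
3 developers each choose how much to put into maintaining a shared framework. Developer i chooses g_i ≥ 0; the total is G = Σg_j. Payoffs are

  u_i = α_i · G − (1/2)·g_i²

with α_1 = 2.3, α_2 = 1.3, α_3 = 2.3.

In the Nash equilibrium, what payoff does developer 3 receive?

10.925

Developer i's FOC: ∂u_i/∂g_i = α_i − g_i = 0, so g_i* = α_i.
NE contributions = (2.3, 1.3, 2.3); G = 5.9.
u_3 = α_3·G − ½·(g_3)² = 2.3·5.9 − ½·2.3² = 10.925.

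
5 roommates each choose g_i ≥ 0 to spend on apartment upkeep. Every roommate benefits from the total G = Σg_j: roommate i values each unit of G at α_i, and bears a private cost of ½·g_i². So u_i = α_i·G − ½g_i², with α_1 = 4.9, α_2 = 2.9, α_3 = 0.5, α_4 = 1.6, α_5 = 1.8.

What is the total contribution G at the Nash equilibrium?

Roommate i's FOC: ∂u_i/∂g_i = α_i − g_i = 0, so g_i* = α_i.
NE contributions = (4.9, 2.9, 0.5, 1.6, 1.8); G = 11.7.

11.7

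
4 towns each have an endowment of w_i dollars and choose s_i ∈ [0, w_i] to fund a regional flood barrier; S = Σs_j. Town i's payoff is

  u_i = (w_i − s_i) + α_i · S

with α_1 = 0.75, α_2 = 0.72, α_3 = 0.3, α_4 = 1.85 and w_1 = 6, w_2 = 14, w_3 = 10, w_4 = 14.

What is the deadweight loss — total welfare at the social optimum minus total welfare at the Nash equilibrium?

78.6

∂u_i/∂s_i = α_i − 1, so town i contributes w_i if α_i > 1, else 0.
α_i > 1 for i ∈ {4}; NE contributions (0, 0, 0, 14), S = 14.
W^NE = Σw_i − S^NE + (Σα_i)·S^NE = 44 + 2.62·14 = 80.68.
Planner: ∂(Σu_j)/∂s_i = Σα_j − 1 = 2.62 > 0, so everyone contributes w_i; S^SO = 44, W^SO = 44 + 2.62·44 = 159.28.
Deadweight loss = 78.6.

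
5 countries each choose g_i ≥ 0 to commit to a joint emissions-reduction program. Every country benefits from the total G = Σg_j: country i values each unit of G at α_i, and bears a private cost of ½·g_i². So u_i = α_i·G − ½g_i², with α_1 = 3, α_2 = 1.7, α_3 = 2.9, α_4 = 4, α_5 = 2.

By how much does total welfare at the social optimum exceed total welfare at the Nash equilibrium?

297.59

Country i's FOC: ∂u_i/∂g_i = α_i − g_i = 0, so g_i* = α_i.
NE contributions = (3, 1.7, 2.9, 4, 2); G = 13.6.
W^NE = (Σα)·G − ½Σα_i² = 13.6² − ½·40.3 = 164.81.
Planner sets g_i = Σα_j = 13.6 for every i, so G^SO = 5·13.6 = 68.
W^SO = (Σα)·G^SO − ½·5·(Σα)² = (5/2)·13.6² = 462.4.
Deadweight loss = W^SO − W^NE = 297.59.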